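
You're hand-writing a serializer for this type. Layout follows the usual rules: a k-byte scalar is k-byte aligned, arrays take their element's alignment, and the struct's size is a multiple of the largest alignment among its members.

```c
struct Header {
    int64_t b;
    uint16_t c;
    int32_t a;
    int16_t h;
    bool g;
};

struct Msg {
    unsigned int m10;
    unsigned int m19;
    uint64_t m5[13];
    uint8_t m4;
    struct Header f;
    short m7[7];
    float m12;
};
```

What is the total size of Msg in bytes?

168 bytes

Header: b at 0 (size 8, align 8) → ends 8; c at 8 (size 2, align 2) → ends 10; pad 2 to align 4 for a; a at 12 (size 4, align 4) → ends 16; h at 16 (size 2, align 2) → ends 18; g at 18 (size 1, align 1) → ends 19; tail pad 5 to reach multiple of 8; total 24 bytes, alignment 8
m10 at 0 (size 4, align 4) → ends 4
m19 at 4 (size 4, align 4) → ends 8
m5 at 8 (size 104, align 8) → ends 112
m4 at 112 (size 1, align 1) → ends 113
pad 7 to align 8 for f
f at 120 (size 24, align 8) → ends 144
m7 at 144 (size 14, align 2) → ends 158
pad 2 to align 4 for m12
m12 at 160 (size 4, align 4) → ends 164
tail pad 4 to reach multiple of 8
total 168 bytes, alignment 8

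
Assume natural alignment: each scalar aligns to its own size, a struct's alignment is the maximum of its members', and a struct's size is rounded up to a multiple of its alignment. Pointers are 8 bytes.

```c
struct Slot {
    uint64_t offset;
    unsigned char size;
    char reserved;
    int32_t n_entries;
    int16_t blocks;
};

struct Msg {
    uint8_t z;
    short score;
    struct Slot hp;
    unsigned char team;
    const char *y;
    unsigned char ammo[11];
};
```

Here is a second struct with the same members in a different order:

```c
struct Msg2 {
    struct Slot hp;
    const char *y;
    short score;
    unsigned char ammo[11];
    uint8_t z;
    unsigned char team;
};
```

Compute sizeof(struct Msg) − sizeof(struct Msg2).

16

Slot: @0: offset [8B, align 8] → 8; @8: size [1B, align 1] → 9; @9: reserved [1B, align 1] → 10; +2 pad (align 4); @12: n_entries [4B, align 4] → 16; @16: blocks [2B, align 2] → 18; +6 tail pad (align 8); size 24, align 8
@0: z [1B, align 1] → 1
+1 pad (align 2)
@2: score [2B, align 2] → 4
+4 pad (align 8)
@8: hp [24B, align 8] → 32
@32: team [1B, align 1] → 33
+7 pad (align 8)
@40: y [8B, align 8] → 48
@48: ammo [11B, align 1] → 59
+5 tail pad (align 8)
size 64, align 8
— Msg2 —
@0: hp [24B, align 8] → 24
@24: y [8B, align 8] → 32
@32: score [2B, align 2] → 34
@34: ammo [11B, align 1] → 45
@45: z [1B, align 1] → 46
@46: team [1B, align 1] → 47
+1 tail pad (align 8)
size 48, align 8
64 − 48 = 16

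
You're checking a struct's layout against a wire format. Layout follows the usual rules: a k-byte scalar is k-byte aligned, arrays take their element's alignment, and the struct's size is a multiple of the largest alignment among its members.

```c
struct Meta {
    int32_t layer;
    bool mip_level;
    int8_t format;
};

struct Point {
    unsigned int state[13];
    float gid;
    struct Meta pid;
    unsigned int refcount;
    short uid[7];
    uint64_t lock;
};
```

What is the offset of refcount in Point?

64

Meta: @0: layer [4B, align 4] → 4; @4: mip_level [1B, align 1] → 5; @5: format [1B, align 1] → 6; +2 tail pad (align 4); size 8, align 4
@0: state [52B, align 4] → 52
@52: gid [4B, align 4] → 56
@56: pid [8B, align 4] → 64
@64: refcount [4B, align 4] → 68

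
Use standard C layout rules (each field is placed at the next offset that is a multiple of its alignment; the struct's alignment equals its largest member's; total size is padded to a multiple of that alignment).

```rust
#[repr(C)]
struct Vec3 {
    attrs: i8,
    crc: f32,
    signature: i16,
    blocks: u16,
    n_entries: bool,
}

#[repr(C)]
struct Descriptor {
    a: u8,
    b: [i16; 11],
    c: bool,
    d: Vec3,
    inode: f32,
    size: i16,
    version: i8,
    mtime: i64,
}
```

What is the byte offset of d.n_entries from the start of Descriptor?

Vec3: 0..1  attrs  (1B, 1-aligned); 1..4  -- padding (3B); 4..8  crc  (4B, 4-aligned); 8..10  signature  (2B, 2-aligned); 10..12  blocks  (2B, 2-aligned); 12..13  n_entries  (1B, 1-aligned); 13..16  -- tail padding (3B); sizeof = 16, alignof = 4
0..1  a  (1B, 1-aligned)
1..2  -- padding (1B)
2..24  b  (22B, 2-aligned)
24..25  c  (1B, 1-aligned)
25..28  -- padding (3B)
28..44  d  (16B, 4-aligned)
within Vec3: n_entries at 12
28 + 12 = 40

40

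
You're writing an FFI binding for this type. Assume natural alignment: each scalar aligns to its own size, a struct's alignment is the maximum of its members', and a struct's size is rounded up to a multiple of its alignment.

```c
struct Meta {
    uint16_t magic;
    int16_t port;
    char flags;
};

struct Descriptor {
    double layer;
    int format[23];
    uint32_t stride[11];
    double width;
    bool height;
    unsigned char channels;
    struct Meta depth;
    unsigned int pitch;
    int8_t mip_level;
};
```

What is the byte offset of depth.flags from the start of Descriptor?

Meta: 0..2  magic  (2B, 2-aligned); 2..4  port  (2B, 2-aligned); 4..5  flags  (1B, 1-aligned); 5..6  -- tail padding (1B); sizeof = 6, alignof = 2
0..8  layer  (8B, 8-aligned)
8..100  format  (92B, 4-aligned)
100..144  stride  (44B, 4-aligned)
144..152  width  (8B, 8-aligned)
152..153  height  (1B, 1-aligned)
153..154  channels  (1B, 1-aligned)
154..160  depth  (6B, 2-aligned)
within Meta: flags at 4
154 + 4 = 158

158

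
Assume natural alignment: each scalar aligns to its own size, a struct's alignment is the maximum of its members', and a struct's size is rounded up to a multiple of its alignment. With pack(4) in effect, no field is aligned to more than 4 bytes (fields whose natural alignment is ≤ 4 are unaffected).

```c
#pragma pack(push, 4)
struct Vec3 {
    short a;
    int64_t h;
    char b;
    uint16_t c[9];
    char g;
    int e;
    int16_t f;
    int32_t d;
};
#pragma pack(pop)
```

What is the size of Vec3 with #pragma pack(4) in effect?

48

a at 0 (size 2, align 2) → ends 2
pad 2 to align 4 for h
h at 4 (size 8, align 4) → ends 12
b at 12 (size 1, align 1) → ends 13
pad 1 to align 2 for c
c at 14 (size 18, align 2) → ends 32
g at 32 (size 1, align 1) → ends 33
pad 3 to align 4 for e
e at 36 (size 4, align 4) → ends 40
f at 40 (size 2, align 2) → ends 42
pad 2 to align 4 for d
d at 44 (size 4, align 4) → ends 48
total 48 bytes, alignment 4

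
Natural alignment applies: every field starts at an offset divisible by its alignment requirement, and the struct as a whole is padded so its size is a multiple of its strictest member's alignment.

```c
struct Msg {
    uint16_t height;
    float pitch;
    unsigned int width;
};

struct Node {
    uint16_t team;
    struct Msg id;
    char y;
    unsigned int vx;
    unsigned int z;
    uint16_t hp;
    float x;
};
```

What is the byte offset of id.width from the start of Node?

Msg: @0: height [2B, align 2] → 2; +2 pad (align 4); @4: pitch [4B, align 4] → 8; @8: width [4B, align 4] → 12; size 12, align 4
@0: team [2B, align 2] → 2
+2 pad (align 4)
@4: id [12B, align 4] → 16
within Msg: width at 8
4 + 8 = 12

12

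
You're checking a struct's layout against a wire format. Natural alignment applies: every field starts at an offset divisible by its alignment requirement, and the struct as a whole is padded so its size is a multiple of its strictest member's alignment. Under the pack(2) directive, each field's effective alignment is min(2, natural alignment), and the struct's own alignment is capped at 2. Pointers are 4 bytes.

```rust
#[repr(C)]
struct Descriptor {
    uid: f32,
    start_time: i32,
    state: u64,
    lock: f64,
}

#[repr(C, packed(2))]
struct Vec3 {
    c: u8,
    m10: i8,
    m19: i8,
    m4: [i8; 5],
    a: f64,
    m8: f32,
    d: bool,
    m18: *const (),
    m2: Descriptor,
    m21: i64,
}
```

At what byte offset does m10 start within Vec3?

1

Descriptor: @0: uid [4B, align 4] → 4; @4: start_time [4B, align 4] → 8; @8: state [8B, align 8] → 16; @16: lock [8B, align 8] → 24; size 24, align 8
@0: c [1B, align 1] → 1
@1: m10 [1B, align 1] → 2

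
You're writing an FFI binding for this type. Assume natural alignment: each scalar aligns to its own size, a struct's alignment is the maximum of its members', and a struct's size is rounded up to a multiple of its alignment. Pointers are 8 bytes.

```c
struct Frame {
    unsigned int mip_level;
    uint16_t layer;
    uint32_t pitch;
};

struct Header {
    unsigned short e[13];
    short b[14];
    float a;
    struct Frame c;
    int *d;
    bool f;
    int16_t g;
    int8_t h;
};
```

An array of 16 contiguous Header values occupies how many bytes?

1408

Frame: 0..4  mip_level  (4B, 4-aligned); 4..6  layer  (2B, 2-aligned); 6..8  -- padding (2B); 8..12  pitch  (4B, 4-aligned); sizeof = 12, alignof = 4
0..26  e  (26B, 2-aligned)
26..54  b  (28B, 2-aligned)
54..56  -- padding (2B)
56..60  a  (4B, 4-aligned)
60..72  c  (12B, 4-aligned)
72..80  d  (8B, 8-aligned)
80..81  f  (1B, 1-aligned)
81..82  -- padding (1B)
82..84  g  (2B, 2-aligned)
84..85  h  (1B, 1-aligned)
85..88  -- tail padding (3B)
sizeof = 88, alignof = 8
array of 16: 16 × 88 = 1408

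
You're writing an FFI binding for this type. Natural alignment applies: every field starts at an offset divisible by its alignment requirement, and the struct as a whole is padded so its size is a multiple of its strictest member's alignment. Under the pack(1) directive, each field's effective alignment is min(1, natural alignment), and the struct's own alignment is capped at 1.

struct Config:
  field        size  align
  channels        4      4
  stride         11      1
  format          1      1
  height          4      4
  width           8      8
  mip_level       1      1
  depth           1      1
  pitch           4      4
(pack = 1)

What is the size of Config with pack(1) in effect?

@0: channels [4B, align 1] → 4
@4: stride [11B, align 1] → 15
@15: format [1B, align 1] → 16
@16: height [4B, align 1] → 20
@20: width [8B, align 1] → 28
@28: mip_level [1B, align 1] → 29
@29: depth [1B, align 1] → 30
@30: pitch [4B, align 1] → 34
size 34, align 1

34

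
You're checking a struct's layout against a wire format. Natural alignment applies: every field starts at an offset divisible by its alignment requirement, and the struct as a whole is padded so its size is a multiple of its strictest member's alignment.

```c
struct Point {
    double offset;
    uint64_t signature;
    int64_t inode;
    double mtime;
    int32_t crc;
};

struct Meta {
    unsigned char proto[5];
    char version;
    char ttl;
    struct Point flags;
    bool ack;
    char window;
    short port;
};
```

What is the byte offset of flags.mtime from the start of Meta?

Point: 0..8  offset  (8B, 8-aligned); 8..16  signature  (8B, 8-aligned); 16..24  inode  (8B, 8-aligned); 24..32  mtime  (8B, 8-aligned); 32..36  crc  (4B, 4-aligned); 36..40  -- tail padding (4B); sizeof = 40, alignof = 8
0..5  proto  (5B, 1-aligned)
5..6  version  (1B, 1-aligned)
6..7  ttl  (1B, 1-aligned)
7..8  -- padding (1B)
8..48  flags  (40B, 8-aligned)
within Point: mtime at 24
8 + 24 = 32

32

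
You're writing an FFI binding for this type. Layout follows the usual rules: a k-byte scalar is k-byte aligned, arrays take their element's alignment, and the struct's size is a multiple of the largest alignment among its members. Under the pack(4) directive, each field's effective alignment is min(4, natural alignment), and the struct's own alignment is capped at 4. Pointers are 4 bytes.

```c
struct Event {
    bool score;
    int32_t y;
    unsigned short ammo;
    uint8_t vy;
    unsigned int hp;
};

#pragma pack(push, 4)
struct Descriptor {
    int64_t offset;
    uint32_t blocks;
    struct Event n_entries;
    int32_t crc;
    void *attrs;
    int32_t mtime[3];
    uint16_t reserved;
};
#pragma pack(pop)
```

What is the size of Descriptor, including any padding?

Event: 0..1  score  (1B, 1-aligned); 1..4  -- padding (3B); 4..8  y  (4B, 4-aligned); 8..10  ammo  (2B, 2-aligned); 10..11  vy  (1B, 1-aligned); 11..12  -- padding (1B); 12..16  hp  (4B, 4-aligned); sizeof = 16, alignof = 4
0..8  offset  (8B, 4-aligned)
8..12  blocks  (4B, 4-aligned)
12..28  n_entries  (16B, 4-aligned)
28..32  crc  (4B, 4-aligned)
32..36  attrs  (4B, 4-aligned)
36..48  mtime  (12B, 4-aligned)
48..50  reserved  (2B, 2-aligned)
50..52  -- tail padding (2B)
sizeof = 52, alignof = 4

52 bytes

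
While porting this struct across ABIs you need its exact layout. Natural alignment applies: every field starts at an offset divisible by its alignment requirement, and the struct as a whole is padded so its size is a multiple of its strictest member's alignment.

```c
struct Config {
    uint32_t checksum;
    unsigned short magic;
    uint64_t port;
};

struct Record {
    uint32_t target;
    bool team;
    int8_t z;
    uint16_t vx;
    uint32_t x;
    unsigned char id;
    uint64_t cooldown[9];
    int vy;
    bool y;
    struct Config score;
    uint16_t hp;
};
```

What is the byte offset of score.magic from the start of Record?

100

Config: 0..4  checksum  (4B, 4-aligned); 4..6  magic  (2B, 2-aligned); 6..8  -- padding (2B); 8..16  port  (8B, 8-aligned); sizeof = 16, alignof = 8
0..4  target  (4B, 4-aligned)
4..5  team  (1B, 1-aligned)
5..6  z  (1B, 1-aligned)
6..8  vx  (2B, 2-aligned)
8..12  x  (4B, 4-aligned)
12..13  id  (1B, 1-aligned)
13..16  -- padding (3B)
16..88  cooldown  (72B, 8-aligned)
88..92  vy  (4B, 4-aligned)
92..93  y  (1B, 1-aligned)
93..96  -- padding (3B)
96..112  score  (16B, 8-aligned)
within Config: magic at 4
96 + 4 = 100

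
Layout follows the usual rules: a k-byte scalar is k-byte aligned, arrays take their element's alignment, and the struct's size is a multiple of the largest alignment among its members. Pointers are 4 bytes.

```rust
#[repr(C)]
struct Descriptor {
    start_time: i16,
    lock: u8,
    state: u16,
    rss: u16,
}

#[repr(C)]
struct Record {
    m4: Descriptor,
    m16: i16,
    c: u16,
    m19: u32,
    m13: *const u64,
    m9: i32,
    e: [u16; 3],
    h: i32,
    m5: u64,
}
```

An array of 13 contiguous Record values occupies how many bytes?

624

Descriptor: start_time at 0 (size 2, align 2) → ends 2; lock at 2 (size 1, align 1) → ends 3; pad 1 to align 2 for state; state at 4 (size 2, align 2) → ends 6; rss at 6 (size 2, align 2) → ends 8; total 8 bytes, alignment 2
m4 at 0 (size 8, align 2) → ends 8
m16 at 8 (size 2, align 2) → ends 10
c at 10 (size 2, align 2) → ends 12
m19 at 12 (size 4, align 4) → ends 16
m13 at 16 (size 4, align 4) → ends 20
m9 at 20 (size 4, align 4) → ends 24
e at 24 (size 6, align 2) → ends 30
pad 2 to align 4 for h
h at 32 (size 4, align 4) → ends 36
pad 4 to align 8 for m5
m5 at 40 (size 8, align 8) → ends 48
total 48 bytes, alignment 8
array of 13: 13 × 48 = 624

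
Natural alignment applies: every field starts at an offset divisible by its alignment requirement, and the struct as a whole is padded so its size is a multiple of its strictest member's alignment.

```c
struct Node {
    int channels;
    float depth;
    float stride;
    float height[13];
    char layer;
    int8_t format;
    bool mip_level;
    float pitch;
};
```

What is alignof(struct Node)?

member alignments: channels=4, depth=4, stride=4, height=4, layer=1, format=1, mip_level=1, pitch=4
max = 4

4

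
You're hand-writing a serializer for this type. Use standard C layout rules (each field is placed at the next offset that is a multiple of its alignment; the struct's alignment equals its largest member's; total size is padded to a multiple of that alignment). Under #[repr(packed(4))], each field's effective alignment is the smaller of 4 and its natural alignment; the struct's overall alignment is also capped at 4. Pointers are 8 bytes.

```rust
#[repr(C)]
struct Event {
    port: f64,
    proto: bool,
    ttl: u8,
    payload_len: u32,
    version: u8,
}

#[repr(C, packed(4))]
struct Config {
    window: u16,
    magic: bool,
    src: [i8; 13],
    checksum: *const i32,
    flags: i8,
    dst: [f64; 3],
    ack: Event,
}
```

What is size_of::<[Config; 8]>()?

Event: @0: port [8B, align 8] → 8; @8: proto [1B, align 1] → 9; @9: ttl [1B, align 1] → 10; +2 pad (align 4); @12: payload_len [4B, align 4] → 16; @16: version [1B, align 1] → 17; +7 tail pad (align 8); size 24, align 8
@0: window [2B, align 2] → 2
@2: magic [1B, align 1] → 3
@3: src [13B, align 1] → 16
@16: checksum [8B, align 4] → 24
@24: flags [1B, align 1] → 25
+3 pad (align 4)
@28: dst [24B, align 4] → 52
@52: ack [24B, align 4] → 76
size 76, align 4
array of 8: 8 × 76 = 608

608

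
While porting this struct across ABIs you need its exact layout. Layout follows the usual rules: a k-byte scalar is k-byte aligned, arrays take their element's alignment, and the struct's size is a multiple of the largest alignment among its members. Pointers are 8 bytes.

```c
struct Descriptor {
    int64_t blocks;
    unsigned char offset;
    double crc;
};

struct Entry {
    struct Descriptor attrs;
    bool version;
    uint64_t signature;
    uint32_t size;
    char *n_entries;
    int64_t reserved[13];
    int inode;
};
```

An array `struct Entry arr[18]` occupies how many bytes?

3024

Descriptor: @0: blocks [8B, align 8] → 8; @8: offset [1B, align 1] → 9; +7 pad (align 8); @16: crc [8B, align 8] → 24; size 24, align 8
@0: attrs [24B, align 8] → 24
@24: version [1B, align 1] → 25
+7 pad (align 8)
@32: signature [8B, align 8] → 40
@40: size [4B, align 4] → 44
+4 pad (align 8)
@48: n_entries [8B, align 8] → 56
@56: reserved [104B, align 8] → 160
@160: inode [4B, align 4] → 164
+4 tail pad (align 8)
size 168, align 8
array of 18: 18 × 168 = 3024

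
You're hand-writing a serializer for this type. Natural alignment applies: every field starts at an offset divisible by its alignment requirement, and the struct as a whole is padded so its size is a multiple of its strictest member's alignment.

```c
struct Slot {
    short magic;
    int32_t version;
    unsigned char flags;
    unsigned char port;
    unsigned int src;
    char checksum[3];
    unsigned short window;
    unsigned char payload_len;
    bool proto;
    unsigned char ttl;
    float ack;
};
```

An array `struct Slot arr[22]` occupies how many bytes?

0..2  magic  (2B, 2-aligned)
2..4  -- padding (2B)
4..8  version  (4B, 4-aligned)
8..9  flags  (1B, 1-aligned)
9..10  port  (1B, 1-aligned)
10..12  -- padding (2B)
12..16  src  (4B, 4-aligned)
16..19  checksum  (3B, 1-aligned)
19..20  -- padding (1B)
20..22  window  (2B, 2-aligned)
22..23  payload_len  (1B, 1-aligned)
23..24  proto  (1B, 1-aligned)
24..25  ttl  (1B, 1-aligned)
25..28  -- padding (3B)
28..32  ack  (4B, 4-aligned)
sizeof = 32, alignof = 4
array of 22: 22 × 32 = 704

704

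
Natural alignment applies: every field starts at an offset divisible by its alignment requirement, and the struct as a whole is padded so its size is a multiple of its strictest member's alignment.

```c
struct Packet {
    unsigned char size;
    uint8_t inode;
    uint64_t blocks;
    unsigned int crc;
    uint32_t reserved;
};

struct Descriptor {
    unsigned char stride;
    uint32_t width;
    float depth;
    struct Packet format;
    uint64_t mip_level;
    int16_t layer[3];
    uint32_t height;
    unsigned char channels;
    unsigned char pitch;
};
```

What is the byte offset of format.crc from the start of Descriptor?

Packet: size at 0 (size 1, align 1) → ends 1; inode at 1 (size 1, align 1) → ends 2; pad 6 to align 8 for blocks; blocks at 8 (size 8, align 8) → ends 16; crc at 16 (size 4, align 4) → ends 20; reserved at 20 (size 4, align 4) → ends 24; total 24 bytes, alignment 8
stride at 0 (size 1, align 1) → ends 1
pad 3 to align 4 for width
width at 4 (size 4, align 4) → ends 8
depth at 8 (size 4, align 4) → ends 12
pad 4 to align 8 for format
format at 16 (size 24, align 8) → ends 40
within Packet: crc at 16
16 + 16 = 32

32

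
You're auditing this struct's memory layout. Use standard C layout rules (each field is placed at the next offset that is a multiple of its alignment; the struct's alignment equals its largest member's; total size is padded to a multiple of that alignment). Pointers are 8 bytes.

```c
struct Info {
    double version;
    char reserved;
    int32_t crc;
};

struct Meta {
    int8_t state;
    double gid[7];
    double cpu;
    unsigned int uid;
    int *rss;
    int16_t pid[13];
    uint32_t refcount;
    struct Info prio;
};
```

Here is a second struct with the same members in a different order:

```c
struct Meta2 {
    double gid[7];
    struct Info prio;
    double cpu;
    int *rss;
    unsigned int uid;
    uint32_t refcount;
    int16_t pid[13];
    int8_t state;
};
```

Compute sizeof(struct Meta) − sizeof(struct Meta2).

8

Info: version at 0 (size 8, align 8) → ends 8; reserved at 8 (size 1, align 1) → ends 9; pad 3 to align 4 for crc; crc at 12 (size 4, align 4) → ends 16; total 16 bytes, alignment 8
state at 0 (size 1, align 1) → ends 1
pad 7 to align 8 for gid
gid at 8 (size 56, align 8) → ends 64
cpu at 64 (size 8, align 8) → ends 72
uid at 72 (size 4, align 4) → ends 76
pad 4 to align 8 for rss
rss at 80 (size 8, align 8) → ends 88
pid at 88 (size 26, align 2) → ends 114
pad 2 to align 4 for refcount
refcount at 116 (size 4, align 4) → ends 120
prio at 120 (size 16, align 8) → ends 136
total 136 bytes, alignment 8
— Meta2 —
gid at 0 (size 56, align 8) → ends 56
prio at 56 (size 16, align 8) → ends 72
cpu at 72 (size 8, align 8) → ends 80
rss at 80 (size 8, align 8) → ends 88
uid at 88 (size 4, align 4) → ends 92
refcount at 92 (size 4, align 4) → ends 96
pid at 96 (size 26, align 2) → ends 122
state at 122 (size 1, align 1) → ends 123
tail pad 5 to reach multiple of 8
total 128 bytes, alignment 8
136 − 128 = 8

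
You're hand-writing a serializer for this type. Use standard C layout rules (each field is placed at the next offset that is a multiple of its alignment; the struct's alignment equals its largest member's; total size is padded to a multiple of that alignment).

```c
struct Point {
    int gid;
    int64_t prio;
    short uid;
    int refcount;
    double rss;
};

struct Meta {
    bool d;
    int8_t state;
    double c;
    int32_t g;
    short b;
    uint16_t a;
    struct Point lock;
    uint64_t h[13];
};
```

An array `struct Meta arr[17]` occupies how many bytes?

Point: 0..4  gid  (4B, 4-aligned); 4..8  -- padding (4B); 8..16  prio  (8B, 8-aligned); 16..18  uid  (2B, 2-aligned); 18..20  -- padding (2B); 20..24  refcount  (4B, 4-aligned); 24..32  rss  (8B, 8-aligned); sizeof = 32, alignof = 8
0..1  d  (1B, 1-aligned)
1..2  state  (1B, 1-aligned)
2..8  -- padding (6B)
8..16  c  (8B, 8-aligned)
16..20  g  (4B, 4-aligned)
20..22  b  (2B, 2-aligned)
22..24  a  (2B, 2-aligned)
24..56  lock  (32B, 8-aligned)
56..160  h  (104B, 8-aligned)
sizeof = 160, alignof = 8
array of 17: 17 × 160 = 2720

2720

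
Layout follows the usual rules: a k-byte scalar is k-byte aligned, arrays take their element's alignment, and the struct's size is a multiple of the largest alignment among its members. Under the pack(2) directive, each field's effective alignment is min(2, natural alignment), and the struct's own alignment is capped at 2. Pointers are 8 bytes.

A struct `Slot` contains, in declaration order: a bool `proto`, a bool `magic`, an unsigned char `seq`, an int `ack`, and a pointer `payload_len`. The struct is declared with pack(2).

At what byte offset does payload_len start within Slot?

proto at 0 (size 1, align 1) → ends 1
magic at 1 (size 1, align 1) → ends 2
seq at 2 (size 1, align 1) → ends 3
pad 1 to align 2 for ack
ack at 4 (size 4, align 2) → ends 8
payload_len at 8 (size 8, align 2) → ends 16

8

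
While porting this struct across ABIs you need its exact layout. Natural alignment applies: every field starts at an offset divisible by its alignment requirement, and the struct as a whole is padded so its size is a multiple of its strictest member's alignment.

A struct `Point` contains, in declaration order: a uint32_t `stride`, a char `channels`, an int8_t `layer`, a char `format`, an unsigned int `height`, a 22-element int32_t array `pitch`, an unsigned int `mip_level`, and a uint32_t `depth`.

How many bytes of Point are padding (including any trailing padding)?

1

0..4  stride  (4B, 4-aligned)
4..5  channels  (1B, 1-aligned)
5..6  layer  (1B, 1-aligned)
6..7  format  (1B, 1-aligned)
7..8  -- padding (1B)
8..12  height  (4B, 4-aligned)
12..100  pitch  (88B, 4-aligned)
100..104  mip_level  (4B, 4-aligned)
104..108  depth  (4B, 4-aligned)
sizeof = 108, alignof = 4
data bytes 107, size 108 → padding 1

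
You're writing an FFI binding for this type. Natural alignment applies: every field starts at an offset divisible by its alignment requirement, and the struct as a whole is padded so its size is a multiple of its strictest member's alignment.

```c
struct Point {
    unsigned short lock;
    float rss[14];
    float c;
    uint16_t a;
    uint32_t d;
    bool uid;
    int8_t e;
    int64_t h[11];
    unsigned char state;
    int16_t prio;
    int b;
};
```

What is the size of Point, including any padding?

@0: lock [2B, align 2] → 2
+2 pad (align 4)
@4: rss [56B, align 4] → 60
@60: c [4B, align 4] → 64
@64: a [2B, align 2] → 66
+2 pad (align 4)
@68: d [4B, align 4] → 72
@72: uid [1B, align 1] → 73
@73: e [1B, align 1] → 74
+6 pad (align 8)
@80: h [88B, align 8] → 168
@168: state [1B, align 1] → 169
+1 pad (align 2)
@170: prio [2B, align 2] → 172
@172: b [4B, align 4] → 176
size 176, align 8

176 bytes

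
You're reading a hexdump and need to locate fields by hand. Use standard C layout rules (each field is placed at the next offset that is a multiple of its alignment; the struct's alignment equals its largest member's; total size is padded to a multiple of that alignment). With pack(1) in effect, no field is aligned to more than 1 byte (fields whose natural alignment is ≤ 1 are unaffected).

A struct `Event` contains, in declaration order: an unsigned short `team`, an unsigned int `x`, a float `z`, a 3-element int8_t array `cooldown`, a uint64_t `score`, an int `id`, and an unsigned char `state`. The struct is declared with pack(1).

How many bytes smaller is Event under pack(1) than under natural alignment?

6

natural layout:
  team at 0 (size 2, align 2) → ends 2
  pad 2 to align 4 for x
  x at 4 (size 4, align 4) → ends 8
  z at 8 (size 4, align 4) → ends 12
  cooldown at 12 (size 3, align 1) → ends 15
  pad 1 to align 8 for score
  score at 16 (size 8, align 8) → ends 24
  id at 24 (size 4, align 4) → ends 28
  state at 28 (size 1, align 1) → ends 29
  tail pad 3 to reach multiple of 8
  total 32 bytes, alignment 8
packed(1) layout:
  team at 0 (size 2, align 1) → ends 2
  x at 2 (size 4, align 1) → ends 6
  z at 6 (size 4, align 1) → ends 10
  cooldown at 10 (size 3, align 1) → ends 13
  score at 13 (size 8, align 1) → ends 21
  id at 21 (size 4, align 1) → ends 25
  state at 25 (size 1, align 1) → ends 26
  total 26 bytes, alignment 1
32 − 26 = 6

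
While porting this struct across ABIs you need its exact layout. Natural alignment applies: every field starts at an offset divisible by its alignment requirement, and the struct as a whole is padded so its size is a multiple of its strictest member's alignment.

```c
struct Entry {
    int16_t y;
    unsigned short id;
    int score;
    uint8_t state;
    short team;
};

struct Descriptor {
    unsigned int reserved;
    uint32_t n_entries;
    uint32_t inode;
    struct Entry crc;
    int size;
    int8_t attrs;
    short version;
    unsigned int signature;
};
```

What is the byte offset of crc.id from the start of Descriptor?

Entry: @0: y [2B, align 2] → 2; @2: id [2B, align 2] → 4; @4: score [4B, align 4] → 8; @8: state [1B, align 1] → 9; +1 pad (align 2); @10: team [2B, align 2] → 12; size 12, align 4
@0: reserved [4B, align 4] → 4
@4: n_entries [4B, align 4] → 8
@8: inode [4B, align 4] → 12
@12: crc [12B, align 4] → 24
within Entry: id at 2
12 + 2 = 14

14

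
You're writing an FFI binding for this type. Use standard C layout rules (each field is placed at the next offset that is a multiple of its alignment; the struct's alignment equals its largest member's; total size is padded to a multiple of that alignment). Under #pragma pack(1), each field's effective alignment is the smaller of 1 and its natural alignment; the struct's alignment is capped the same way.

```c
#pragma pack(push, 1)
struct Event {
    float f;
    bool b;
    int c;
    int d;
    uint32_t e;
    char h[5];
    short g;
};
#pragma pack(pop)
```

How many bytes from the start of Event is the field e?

f at 0 (size 4, align 1) → ends 4
b at 4 (size 1, align 1) → ends 5
c at 5 (size 4, align 1) → ends 9
d at 9 (size 4, align 1) → ends 13
e at 13 (size 4, align 1) → ends 17

13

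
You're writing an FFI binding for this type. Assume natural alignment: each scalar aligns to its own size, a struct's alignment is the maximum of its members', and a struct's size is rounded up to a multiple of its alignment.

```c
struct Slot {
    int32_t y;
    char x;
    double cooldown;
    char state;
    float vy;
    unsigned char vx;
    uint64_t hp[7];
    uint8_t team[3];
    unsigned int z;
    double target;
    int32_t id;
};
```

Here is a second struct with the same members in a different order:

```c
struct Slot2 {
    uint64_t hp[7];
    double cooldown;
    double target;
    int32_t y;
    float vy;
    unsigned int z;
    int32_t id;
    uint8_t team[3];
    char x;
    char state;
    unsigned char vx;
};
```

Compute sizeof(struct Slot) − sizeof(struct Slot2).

16

0..4  y  (4B, 4-aligned)
4..5  x  (1B, 1-aligned)
5..8  -- padding (3B)
8..16  cooldown  (8B, 8-aligned)
16..17  state  (1B, 1-aligned)
17..20  -- padding (3B)
20..24  vy  (4B, 4-aligned)
24..25  vx  (1B, 1-aligned)
25..32  -- padding (7B)
32..88  hp  (56B, 8-aligned)
88..91  team  (3B, 1-aligned)
91..92  -- padding (1B)
92..96  z  (4B, 4-aligned)
96..104  target  (8B, 8-aligned)
104..108  id  (4B, 4-aligned)
108..112  -- tail padding (4B)
sizeof = 112, alignof = 8
— Slot2 —
0..56  hp  (56B, 8-aligned)
56..64  cooldown  (8B, 8-aligned)
64..72  target  (8B, 8-aligned)
72..76  y  (4B, 4-aligned)
76..80  vy  (4B, 4-aligned)
80..84  z  (4B, 4-aligned)
84..88  id  (4B, 4-aligned)
88..91  team  (3B, 1-aligned)
91..92  x  (1B, 1-aligned)
92..93  state  (1B, 1-aligned)
93..94  vx  (1B, 1-aligned)
94..96  -- tail padding (2B)
sizeof = 96, alignof = 8
112 − 96 = 16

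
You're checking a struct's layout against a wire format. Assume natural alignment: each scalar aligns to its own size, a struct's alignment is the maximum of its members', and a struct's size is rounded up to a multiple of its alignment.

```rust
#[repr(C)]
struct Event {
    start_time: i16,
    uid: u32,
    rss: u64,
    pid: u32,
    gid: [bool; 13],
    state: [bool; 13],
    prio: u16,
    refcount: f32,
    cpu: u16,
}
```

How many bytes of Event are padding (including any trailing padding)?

0..2  start_time  (2B, 2-aligned)
2..4  -- padding (2B)
4..8  uid  (4B, 4-aligned)
8..16  rss  (8B, 8-aligned)
16..20  pid  (4B, 4-aligned)
20..33  gid  (13B, 1-aligned)
33..46  state  (13B, 1-aligned)
46..48  prio  (2B, 2-aligned)
48..52  refcount  (4B, 4-aligned)
52..54  cpu  (2B, 2-aligned)
54..56  -- tail padding (2B)
sizeof = 56, alignof = 8
data bytes 52, size 56 → padding 4

4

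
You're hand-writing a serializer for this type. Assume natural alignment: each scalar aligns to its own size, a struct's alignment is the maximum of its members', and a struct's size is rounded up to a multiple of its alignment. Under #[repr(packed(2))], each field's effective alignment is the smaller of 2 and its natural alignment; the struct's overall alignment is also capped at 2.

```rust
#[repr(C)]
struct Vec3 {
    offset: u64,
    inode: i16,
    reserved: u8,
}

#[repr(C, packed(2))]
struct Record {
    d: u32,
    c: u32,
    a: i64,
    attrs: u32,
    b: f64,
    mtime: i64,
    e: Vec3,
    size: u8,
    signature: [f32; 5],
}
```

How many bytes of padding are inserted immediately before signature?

Vec3: 0..8  offset  (8B, 8-aligned); 8..10  inode  (2B, 2-aligned); 10..11  reserved  (1B, 1-aligned); 11..16  -- tail padding (5B); sizeof = 16, alignof = 8
0..4  d  (4B, 2-aligned)
4..8  c  (4B, 2-aligned)
8..16  a  (8B, 2-aligned)
16..20  attrs  (4B, 2-aligned)
20..28  b  (8B, 2-aligned)
28..36  mtime  (8B, 2-aligned)
36..52  e  (16B, 2-aligned)
52..53  size  (1B, 1-aligned)
53..54  -- padding (1B)
54..74  signature  (20B, 2-aligned)

1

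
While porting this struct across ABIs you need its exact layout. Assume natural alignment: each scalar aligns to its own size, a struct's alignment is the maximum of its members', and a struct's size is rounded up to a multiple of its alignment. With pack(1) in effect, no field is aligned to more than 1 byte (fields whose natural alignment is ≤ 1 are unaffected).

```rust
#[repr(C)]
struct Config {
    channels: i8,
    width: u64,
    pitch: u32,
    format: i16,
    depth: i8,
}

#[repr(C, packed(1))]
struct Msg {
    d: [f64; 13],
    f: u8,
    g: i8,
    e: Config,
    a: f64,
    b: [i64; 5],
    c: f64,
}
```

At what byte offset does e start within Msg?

106

Config: channels at 0 (size 1, align 1) → ends 1; pad 7 to align 8 for width; width at 8 (size 8, align 8) → ends 16; pitch at 16 (size 4, align 4) → ends 20; format at 20 (size 2, align 2) → ends 22; depth at 22 (size 1, align 1) → ends 23; tail pad 1 to reach multiple of 8; total 24 bytes, alignment 8
d at 0 (size 104, align 1) → ends 104
f at 104 (size 1, align 1) → ends 105
g at 105 (size 1, align 1) → ends 106
e at 106 (size 24, align 1) → ends 130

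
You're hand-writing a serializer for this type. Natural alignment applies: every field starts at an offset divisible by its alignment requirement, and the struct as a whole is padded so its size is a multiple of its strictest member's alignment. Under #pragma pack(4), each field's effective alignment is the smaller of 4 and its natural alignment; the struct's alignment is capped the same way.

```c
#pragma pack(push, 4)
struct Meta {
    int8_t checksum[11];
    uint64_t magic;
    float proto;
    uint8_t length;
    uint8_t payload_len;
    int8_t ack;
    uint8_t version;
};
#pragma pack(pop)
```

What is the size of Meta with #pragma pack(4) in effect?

checksum at 0 (size 11, align 1) → ends 11
pad 1 to align 4 for magic
magic at 12 (size 8, align 4) → ends 20
proto at 20 (size 4, align 4) → ends 24
length at 24 (size 1, align 1) → ends 25
payload_len at 25 (size 1, align 1) → ends 26
ack at 26 (size 1, align 1) → ends 27
version at 27 (size 1, align 1) → ends 28
total 28 bytes, alignment 4

28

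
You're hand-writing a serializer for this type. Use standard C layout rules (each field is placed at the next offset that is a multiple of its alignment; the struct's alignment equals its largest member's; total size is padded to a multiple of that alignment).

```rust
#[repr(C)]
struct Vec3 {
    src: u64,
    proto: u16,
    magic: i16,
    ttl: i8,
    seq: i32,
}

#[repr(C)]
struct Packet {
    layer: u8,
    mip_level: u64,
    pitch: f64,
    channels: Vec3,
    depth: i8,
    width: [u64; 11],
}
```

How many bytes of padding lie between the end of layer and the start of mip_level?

7

Vec3: @0: src [8B, align 8] → 8; @8: proto [2B, align 2] → 10; @10: magic [2B, align 2] → 12; @12: ttl [1B, align 1] → 13; +3 pad (align 4); @16: seq [4B, align 4] → 20; +4 tail pad (align 8); size 24, align 8
@0: layer [1B, align 1] → 1
+7 pad (align 8)
@8: mip_level [8B, align 8] → 16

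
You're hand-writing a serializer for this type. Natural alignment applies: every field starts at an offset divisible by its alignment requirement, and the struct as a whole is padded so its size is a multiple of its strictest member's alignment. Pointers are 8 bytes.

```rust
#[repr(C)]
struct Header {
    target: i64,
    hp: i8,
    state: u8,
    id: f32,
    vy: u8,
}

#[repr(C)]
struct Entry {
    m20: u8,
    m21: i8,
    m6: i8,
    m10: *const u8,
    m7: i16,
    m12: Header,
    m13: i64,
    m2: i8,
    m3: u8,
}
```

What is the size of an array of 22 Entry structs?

1408

Header: @0: target [8B, align 8] → 8; @8: hp [1B, align 1] → 9; @9: state [1B, align 1] → 10; +2 pad (align 4); @12: id [4B, align 4] → 16; @16: vy [1B, align 1] → 17; +7 tail pad (align 8); size 24, align 8
@0: m20 [1B, align 1] → 1
@1: m21 [1B, align 1] → 2
@2: m6 [1B, align 1] → 3
+5 pad (align 8)
@8: m10 [8B, align 8] → 16
@16: m7 [2B, align 2] → 18
+6 pad (align 8)
@24: m12 [24B, align 8] → 48
@48: m13 [8B, align 8] → 56
@56: m2 [1B, align 1] → 57
@57: m3 [1B, align 1] → 58
+6 tail pad (align 8)
size 64, align 8
array of 22: 22 × 64 = 1408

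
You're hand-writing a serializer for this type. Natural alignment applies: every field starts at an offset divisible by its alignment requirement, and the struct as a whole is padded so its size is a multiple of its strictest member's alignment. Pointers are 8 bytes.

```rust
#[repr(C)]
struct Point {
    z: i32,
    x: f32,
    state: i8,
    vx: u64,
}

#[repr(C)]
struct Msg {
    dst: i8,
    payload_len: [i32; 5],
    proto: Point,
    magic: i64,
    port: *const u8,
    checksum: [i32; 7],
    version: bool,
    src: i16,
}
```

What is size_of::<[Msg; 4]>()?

384

Point: 0..4  z  (4B, 4-aligned); 4..8  x  (4B, 4-aligned); 8..9  state  (1B, 1-aligned); 9..16  -- padding (7B); 16..24  vx  (8B, 8-aligned); sizeof = 24, alignof = 8
0..1  dst  (1B, 1-aligned)
1..4  -- padding (3B)
4..24  payload_len  (20B, 4-aligned)
24..48  proto  (24B, 8-aligned)
48..56  magic  (8B, 8-aligned)
56..64  port  (8B, 8-aligned)
64..92  checksum  (28B, 4-aligned)
92..93  version  (1B, 1-aligned)
93..94  -- padding (1B)
94..96  src  (2B, 2-aligned)
sizeof = 96, alignof = 8
array of 4: 4 × 96 = 384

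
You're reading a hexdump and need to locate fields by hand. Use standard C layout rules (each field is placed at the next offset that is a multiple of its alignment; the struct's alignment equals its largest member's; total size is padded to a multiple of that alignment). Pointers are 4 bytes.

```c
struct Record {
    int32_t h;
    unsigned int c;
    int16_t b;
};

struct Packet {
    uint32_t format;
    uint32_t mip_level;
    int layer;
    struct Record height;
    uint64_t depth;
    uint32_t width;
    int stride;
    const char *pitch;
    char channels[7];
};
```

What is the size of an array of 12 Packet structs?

672

Record: 0..4  h  (4B, 4-aligned); 4..8  c  (4B, 4-aligned); 8..10  b  (2B, 2-aligned); 10..12  -- tail padding (2B); sizeof = 12, alignof = 4
0..4  format  (4B, 4-aligned)
4..8  mip_level  (4B, 4-aligned)
8..12  layer  (4B, 4-aligned)
12..24  height  (12B, 4-aligned)
24..32  depth  (8B, 8-aligned)
32..36  width  (4B, 4-aligned)
36..40  stride  (4B, 4-aligned)
40..44  pitch  (4B, 4-aligned)
44..51  channels  (7B, 1-aligned)
51..56  -- tail padding (5B)
sizeof = 56, alignof = 8
array of 12: 12 × 56 = 672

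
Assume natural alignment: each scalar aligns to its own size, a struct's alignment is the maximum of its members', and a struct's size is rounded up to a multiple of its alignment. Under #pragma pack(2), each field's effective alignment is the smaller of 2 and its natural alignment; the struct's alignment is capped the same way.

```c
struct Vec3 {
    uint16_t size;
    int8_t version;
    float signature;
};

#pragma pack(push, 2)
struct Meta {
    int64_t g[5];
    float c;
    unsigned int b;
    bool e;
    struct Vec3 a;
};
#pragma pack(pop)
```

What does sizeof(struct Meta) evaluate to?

Vec3: size at 0 (size 2, align 2) → ends 2; version at 2 (size 1, align 1) → ends 3; pad 1 to align 4 for signature; signature at 4 (size 4, align 4) → ends 8; total 8 bytes, alignment 4
g at 0 (size 40, align 2) → ends 40
c at 40 (size 4, align 2) → ends 44
b at 44 (size 4, align 2) → ends 48
e at 48 (size 1, align 1) → ends 49
pad 1 to align 2 for a
a at 50 (size 8, align 2) → ends 58
total 58 bytes, alignment 2

58 bytes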